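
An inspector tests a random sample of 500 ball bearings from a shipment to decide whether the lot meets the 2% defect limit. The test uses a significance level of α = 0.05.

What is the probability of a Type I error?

The significance level α is, by definition, the probability of a Type I error — P(reject H₀ | H₀ true).

0.05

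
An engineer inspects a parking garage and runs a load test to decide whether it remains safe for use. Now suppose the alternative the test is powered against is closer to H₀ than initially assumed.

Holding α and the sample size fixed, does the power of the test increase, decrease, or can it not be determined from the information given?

It decreases.

When the true parameter is near the null value, the test has a harder time distinguishing Ha from H₀.
Since power = 1 − β and β increases, power decreases.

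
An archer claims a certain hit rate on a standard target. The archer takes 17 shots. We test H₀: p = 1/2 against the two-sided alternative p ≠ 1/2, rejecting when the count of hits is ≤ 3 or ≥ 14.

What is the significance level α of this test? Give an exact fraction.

The significance level is the null-hypothesis probability of the rejection region {≤3} ∪ {≥14}.
Each tail has probability (1 + 17 + 136 + 680)/131072; doubling gives α = 1668/131072 = 417/32768.

417/32768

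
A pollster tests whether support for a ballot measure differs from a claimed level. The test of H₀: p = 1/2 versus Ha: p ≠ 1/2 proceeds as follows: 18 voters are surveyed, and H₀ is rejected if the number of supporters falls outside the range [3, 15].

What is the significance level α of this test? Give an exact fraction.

The significance level is the null-hypothesis probability of the rejection region {≤2} ∪ {≥16}.
Each tail has probability (1 + 18 + 153)/262144; doubling gives α = 344/262144 = 43/32768.

43/32768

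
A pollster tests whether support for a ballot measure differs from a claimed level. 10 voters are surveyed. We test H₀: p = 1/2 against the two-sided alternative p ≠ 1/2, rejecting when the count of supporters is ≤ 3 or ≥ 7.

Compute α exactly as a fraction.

11/32

α = P(Y ≤ 3 or Y ≥ 7 | p = 1/2), Y ~ Binomial(10, 1/2).
Each tail has probability (1 + 10 + 45 + 120)/1024; doubling gives α = 352/1024 = 11/32.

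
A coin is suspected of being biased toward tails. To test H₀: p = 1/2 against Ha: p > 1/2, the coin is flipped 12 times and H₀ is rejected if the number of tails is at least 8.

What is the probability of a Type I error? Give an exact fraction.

The Type I error probability is α = P(S ≥ 8) computed under H₀, where S ~ Binomial(12, 1/2).
P(S ≥ 8) = [C(12,8) + C(12,9) + C(12,10) + C(12,11) + C(12,12)] / 2^12 = (495 + 220 + 66 + 12 + 1) / 4096 = 794/4096 = 397/2048.

397/2048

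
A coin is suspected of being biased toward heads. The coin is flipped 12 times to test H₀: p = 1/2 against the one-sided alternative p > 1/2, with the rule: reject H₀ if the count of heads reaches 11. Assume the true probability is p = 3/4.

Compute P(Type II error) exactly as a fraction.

14120011/16777216

A Type II error is failing to reject when Ha holds: with p = 3/4, β = P(Y ≤ 10).
Summing C(12,j)·(3/4)^j·(1/4)^{12-j} for j = 0..10 gives 14120011/16777216.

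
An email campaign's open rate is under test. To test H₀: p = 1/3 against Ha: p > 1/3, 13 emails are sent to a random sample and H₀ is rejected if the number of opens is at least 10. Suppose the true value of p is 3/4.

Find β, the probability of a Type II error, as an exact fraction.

3487541/8388608

β = P(fail to reject H₀ | Ha true) = P(K ≤ 9 | p = 3/4), K ~ Binomial(13, 3/4).
Equivalently, β = 1 − P(K ≥ 10) = 3487541/8388608.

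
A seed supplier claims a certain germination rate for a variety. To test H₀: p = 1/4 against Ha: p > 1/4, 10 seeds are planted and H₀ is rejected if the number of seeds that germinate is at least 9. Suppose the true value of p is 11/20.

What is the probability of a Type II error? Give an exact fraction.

A Type II error is failing to reject when Ha holds: with p = 11/20, β = P(S ≤ 8).
Summing C(10,j)·(11/20)^j·(9/20)^{10-j} for j = 0..8 gives 10001847283209/10240000000000.

10001847283209/10240000000000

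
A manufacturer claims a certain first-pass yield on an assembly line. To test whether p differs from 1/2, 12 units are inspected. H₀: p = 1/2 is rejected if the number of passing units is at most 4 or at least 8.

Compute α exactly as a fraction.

397/1024

The significance level is the null-hypothesis probability of the rejection region {≤4} ∪ {≥8}.
The two tails are symmetric, so α = 2·(1 + 12 + 66 + 220 + 495)/2^12 = 1588/4096 = 397/1024.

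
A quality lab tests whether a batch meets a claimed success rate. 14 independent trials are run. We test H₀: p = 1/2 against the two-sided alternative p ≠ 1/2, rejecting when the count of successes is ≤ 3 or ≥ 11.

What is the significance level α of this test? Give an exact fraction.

235/4096

The significance level is the null-hypothesis probability of the rejection region {≤3} ∪ {≥11}.
By symmetry, α = 2·P(X ≤ 3) = 2·(1 + 14 + 91 + 364)/16384 = 940/16384 = 235/4096.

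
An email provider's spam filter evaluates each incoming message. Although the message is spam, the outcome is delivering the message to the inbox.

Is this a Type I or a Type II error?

Type II error

The null hypothesis here is that the message is legitimate (not spam).
'Delivering the message to the inbox' corresponds to failing to reject H₀.
H₀ was not rejected but H₀ is false — a Type II error (false negative).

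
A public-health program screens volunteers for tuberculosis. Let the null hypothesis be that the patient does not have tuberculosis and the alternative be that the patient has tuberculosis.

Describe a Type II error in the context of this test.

A Type II error would mean concluding that the patient does not have tuberculosis (or at least failing to establish that the patient has tuberculosis) when in fact the patient has tuberculosis.

A Type II error is failing to reject H₀ when H₀ is false.
Here that means clearing the patient as negative when actually the patient has tuberculosis.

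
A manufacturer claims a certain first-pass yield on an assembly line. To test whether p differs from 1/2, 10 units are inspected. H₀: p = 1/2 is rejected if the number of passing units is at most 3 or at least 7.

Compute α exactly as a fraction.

The significance level is the null-hypothesis probability of the rejection region {≤3} ∪ {≥7}.
By symmetry, α = 2·P(S ≤ 3) = 2·(1 + 10 + 45 + 120)/1024 = 352/1024 = 11/32.

11/32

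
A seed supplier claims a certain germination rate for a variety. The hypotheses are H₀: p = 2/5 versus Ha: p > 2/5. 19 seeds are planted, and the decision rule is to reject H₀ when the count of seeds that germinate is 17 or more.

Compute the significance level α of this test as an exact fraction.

α = P(reject H₀ | H₀ true) = P(X ≥ 17 | p = 2/5), with X ~ Binomial(19, 2/5).
Adding the binomial terms for j = 17 through 19 with p = 2/5 yields 217186304/19073486328125.

217186304/19073486328125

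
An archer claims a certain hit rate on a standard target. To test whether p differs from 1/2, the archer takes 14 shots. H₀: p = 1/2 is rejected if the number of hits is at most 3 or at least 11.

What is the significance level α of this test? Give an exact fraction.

235/4096

Under H₀, S ~ Binomial(14, 1/2); α is the probability of landing in either tail, P(S ≤ 3) + P(S ≥ 11).
By symmetry, α = 2·P(S ≤ 3) = 2·(1 + 14 + 91 + 364)/16384 = 940/16384 = 235/4096.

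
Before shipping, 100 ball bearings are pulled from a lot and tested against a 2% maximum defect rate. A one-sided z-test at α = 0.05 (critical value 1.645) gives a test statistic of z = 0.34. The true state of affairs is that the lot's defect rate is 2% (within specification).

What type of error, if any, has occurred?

The conventional null hypothesis is that the lot's defect rate is 2% (within specification).
Since z = 0.34 ≤ z* = 1.645, H₀ is not rejected.
H₀ is true (actually the lot's defect rate is 2% (within specification)).
The decision matches the true state — no error.

Neither — the decision is correct.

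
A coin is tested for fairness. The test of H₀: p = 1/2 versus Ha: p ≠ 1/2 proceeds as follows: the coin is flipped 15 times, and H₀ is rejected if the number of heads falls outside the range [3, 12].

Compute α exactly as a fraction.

The significance level is the null-hypothesis probability of the rejection region {≤2} ∪ {≥13}.
By symmetry, α = 2·P(Y ≤ 2) = 2·(1 + 15 + 105)/32768 = 242/32768 = 121/16384.

121/16384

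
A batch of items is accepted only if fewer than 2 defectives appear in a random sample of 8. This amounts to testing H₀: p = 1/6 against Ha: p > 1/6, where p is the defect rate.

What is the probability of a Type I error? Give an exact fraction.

663991/1679616

α = P(reject H₀ | H₀ true) = P(K ≥ 2 | p = 1/6), K ~ Binomial(8, 1/6).
α = 1 − P(K ≤ 1) = 1 − 1015625/1679616 = 663991/1679616.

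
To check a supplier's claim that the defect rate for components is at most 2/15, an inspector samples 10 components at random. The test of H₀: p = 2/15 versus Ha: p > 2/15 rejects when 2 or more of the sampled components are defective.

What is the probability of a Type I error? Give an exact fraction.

The significance level is the probability, assuming p = 2/15, of seeing 2 or more defectives in 10 draws.
Computing the lower-tail complement: 1 − 116649493103/192216796875 = 75567303772/192216796875.

75567303772/192216796875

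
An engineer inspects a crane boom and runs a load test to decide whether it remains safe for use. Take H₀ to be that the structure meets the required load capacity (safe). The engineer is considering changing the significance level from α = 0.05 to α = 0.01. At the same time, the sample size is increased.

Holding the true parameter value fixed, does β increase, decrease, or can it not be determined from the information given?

Cannot be determined from the information given.

The first change alone would make β increase; the second alone would make β decrease. Which effect dominates depends on the magnitudes, which are not given.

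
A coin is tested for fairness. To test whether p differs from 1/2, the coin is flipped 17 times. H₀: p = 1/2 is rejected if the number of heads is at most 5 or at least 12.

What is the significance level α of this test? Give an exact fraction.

4701/32768

Under H₀, K ~ Binomial(17, 1/2); α is the probability of landing in either tail, P(K ≤ 5) + P(K ≥ 12).
By symmetry, α = 2·P(K ≤ 5) = 2·(1 + 17 + 136 + 680 + 2380 + 6188)/131072 = 18804/131072 = 4701/32768.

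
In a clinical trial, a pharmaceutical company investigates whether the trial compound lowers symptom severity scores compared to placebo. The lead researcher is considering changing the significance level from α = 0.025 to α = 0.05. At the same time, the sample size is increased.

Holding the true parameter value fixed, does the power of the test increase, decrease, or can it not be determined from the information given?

It increases.

A larger α widens the rejection region, so when the alternative is true more outcomes lead to rejection — failing to reject becomes less likely. Increasing n separates the H₀ and Ha sampling distributions, so under Ha fewer outcomes land in the acceptance region. Both changes push β in the same direction.
Since power = 1 − β and β decreases, power increases.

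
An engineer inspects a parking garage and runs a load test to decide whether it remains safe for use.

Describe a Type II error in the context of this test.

A Type II error would mean concluding that the structure meets the required load capacity (safe) (or at least failing to establish that the structure is structurally deficient) when in fact the structure is structurally deficient.

With the conventional null hypothesis that the structure meets the required load capacity (safe):
A Type II error is failing to reject H₀ when H₀ is false.
Here that means keeping the structure open when actually the structure is structurally deficient.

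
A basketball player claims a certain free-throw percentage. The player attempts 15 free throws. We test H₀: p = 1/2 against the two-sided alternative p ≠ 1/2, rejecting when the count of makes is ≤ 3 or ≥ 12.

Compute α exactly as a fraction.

α = P(K ≤ 3 or K ≥ 12 | p = 1/2), K ~ Binomial(15, 1/2).
Each tail has probability (1 + 15 + 105 + 455)/32768; doubling gives α = 1152/32768 = 9/256.

9/256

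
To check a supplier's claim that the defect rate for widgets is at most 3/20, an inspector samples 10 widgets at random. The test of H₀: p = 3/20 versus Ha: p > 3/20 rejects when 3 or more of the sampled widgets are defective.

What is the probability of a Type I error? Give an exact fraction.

460297010259/2560000000000

α = P(reject H₀ | H₀ true) = P(Y ≥ 3 | p = 3/20), Y ~ Binomial(10, 3/20).
Computing the lower-tail complement: 1 − 2099702989741/2560000000000 = 460297010259/2560000000000.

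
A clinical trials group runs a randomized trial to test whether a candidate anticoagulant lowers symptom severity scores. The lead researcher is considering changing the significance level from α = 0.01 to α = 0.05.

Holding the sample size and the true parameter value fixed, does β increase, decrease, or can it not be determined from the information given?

With a larger α the critical value moves toward the center, so more of the Ha sampling distribution lies in the rejection region.

It decreases.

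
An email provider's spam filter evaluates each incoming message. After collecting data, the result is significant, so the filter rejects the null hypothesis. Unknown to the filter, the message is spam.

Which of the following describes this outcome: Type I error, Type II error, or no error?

The conventional null hypothesis here is that the message is legitimate (not spam).
The test rejected a false H₀ — the decision matches the true state.

Neither — the decision is correct.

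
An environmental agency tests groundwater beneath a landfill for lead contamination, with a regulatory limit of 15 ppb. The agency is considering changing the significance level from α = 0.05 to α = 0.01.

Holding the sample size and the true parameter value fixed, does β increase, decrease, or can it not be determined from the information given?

Lowering α raises the bar for rejection; under Ha, the test now fails to reject on outcomes it previously would have rejected.

It increases.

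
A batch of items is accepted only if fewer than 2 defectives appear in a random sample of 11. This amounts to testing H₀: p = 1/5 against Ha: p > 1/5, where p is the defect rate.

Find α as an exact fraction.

6619897/9765625

Under H₀, Y ~ Binomial(11, 1/5); the Type I error rate is P(Y ≥ 2).
Computing the lower-tail complement: 1 − 3145728/9765625 = 6619897/9765625.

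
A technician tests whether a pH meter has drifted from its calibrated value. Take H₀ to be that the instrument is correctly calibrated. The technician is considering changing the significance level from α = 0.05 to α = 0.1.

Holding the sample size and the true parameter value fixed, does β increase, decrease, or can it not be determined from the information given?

A larger α widens the rejection region, so when the alternative is true more outcomes lead to rejection — failing to reject becomes less likely.

It decreases.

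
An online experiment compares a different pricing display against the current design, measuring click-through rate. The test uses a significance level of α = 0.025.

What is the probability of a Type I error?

0.025

The significance level α is, by definition, the probability of a Type I error — P(reject H₀ | H₀ true).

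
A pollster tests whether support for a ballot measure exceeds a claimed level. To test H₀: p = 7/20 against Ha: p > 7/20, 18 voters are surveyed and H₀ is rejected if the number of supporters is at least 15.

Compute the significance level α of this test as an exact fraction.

The Type I error probability is α = P(X ≥ 15) computed under H₀, where X ~ Binomial(18, 7/20).
P(X ≥ 15) = Σ_{j=15}^{18} C(18,j)·(7/20)^j·(13/20)^{18-j} = 235664205792060577/6553600000000000000000.

235664205792060577/6553600000000000000000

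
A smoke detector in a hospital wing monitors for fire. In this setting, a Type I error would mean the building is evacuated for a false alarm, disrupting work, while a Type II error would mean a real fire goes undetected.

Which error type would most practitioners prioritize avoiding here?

The Type II consequence (a real fire goes undetected) is more severe than the Type I consequence (the building is evacuated for a false alarm, disrupting work).

Type II error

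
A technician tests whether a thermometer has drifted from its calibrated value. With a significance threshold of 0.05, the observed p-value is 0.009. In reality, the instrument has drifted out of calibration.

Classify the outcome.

No error (correct decision).

The conventional null hypothesis is that the instrument is correctly calibrated.
Since p = 0.009 < α = 0.05, H₀ is rejected.
H₀ is false (actually the instrument has drifted out of calibration).
The decision matches the true state — no error.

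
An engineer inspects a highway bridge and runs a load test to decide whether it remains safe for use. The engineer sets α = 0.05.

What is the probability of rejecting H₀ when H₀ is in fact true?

The significance level α is, by definition, the probability of a Type I error — P(reject H₀ | H₀ true).

0.05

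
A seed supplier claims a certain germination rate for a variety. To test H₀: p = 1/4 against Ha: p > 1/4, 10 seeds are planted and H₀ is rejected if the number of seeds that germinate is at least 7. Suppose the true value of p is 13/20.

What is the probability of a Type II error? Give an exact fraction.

β = P(fail to reject H₀ | Ha true) = P(S ≤ 6 | p = 13/20), S ~ Binomial(10, 13/20).
Summing C(10,j)·(13/20)^j·(7/20)^{10-j} for j = 0..6 gives 1244602838129/2560000000000.

1244602838129/2560000000000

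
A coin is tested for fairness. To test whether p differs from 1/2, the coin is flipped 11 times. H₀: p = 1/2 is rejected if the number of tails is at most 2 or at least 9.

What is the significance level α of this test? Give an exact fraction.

67/1024

α = P(K ≤ 2 or K ≥ 9 | p = 1/2), K ~ Binomial(11, 1/2).
By symmetry, α = 2·P(K ≤ 2) = 2·(1 + 11 + 55)/2048 = 134/2048 = 67/1024.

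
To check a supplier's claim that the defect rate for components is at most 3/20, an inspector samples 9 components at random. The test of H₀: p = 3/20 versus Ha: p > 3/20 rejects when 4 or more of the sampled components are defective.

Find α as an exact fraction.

4343234013/128000000000

α = P(reject H₀ | H₀ true) = P(S ≥ 4 | p = 3/20), S ~ Binomial(9, 3/20).
Via the complement, α = 1 − Σ_{j=0}^{3} C(9,j)(3/20)^j(17/20)^{9-j} = 4343234013/128000000000.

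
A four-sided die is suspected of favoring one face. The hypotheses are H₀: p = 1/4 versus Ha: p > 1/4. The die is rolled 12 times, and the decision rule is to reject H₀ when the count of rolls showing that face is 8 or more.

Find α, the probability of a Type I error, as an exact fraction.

23333/8388608

Under H₀, X ~ Binomial(12, 1/4), and α = P(X ≥ 8).
Summing C(12,j)(1/4)^j(3/4)^{12−j} for j = 8,…,12 gives 23333/8388608.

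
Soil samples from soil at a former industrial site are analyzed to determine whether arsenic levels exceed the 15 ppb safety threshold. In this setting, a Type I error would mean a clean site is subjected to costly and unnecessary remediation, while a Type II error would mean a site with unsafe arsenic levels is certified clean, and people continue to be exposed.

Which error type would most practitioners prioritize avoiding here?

The Type II consequence (a site with unsafe arsenic levels is certified clean, and people continue to be exposed) is more severe than the Type I consequence (a clean site is subjected to costly and unnecessary remediation).

Type II error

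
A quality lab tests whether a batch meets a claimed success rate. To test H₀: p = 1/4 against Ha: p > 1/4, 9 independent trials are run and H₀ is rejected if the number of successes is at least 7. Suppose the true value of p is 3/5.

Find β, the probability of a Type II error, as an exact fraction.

1500416/1953125

A Type II error is failing to reject when Ha holds: with p = 3/5, β = P(Y ≤ 6).
Summing C(9,j)·(3/5)^j·(2/5)^{9-j} for j = 0..6 gives 1500416/1953125.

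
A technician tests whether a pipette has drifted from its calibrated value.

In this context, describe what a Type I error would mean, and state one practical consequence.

A Type I error would mean concluding that the instrument has drifted out of calibration when in fact the instrument is correctly calibrated. Consequence: a properly working instrument is taken offline unnecessarily.

With the conventional null hypothesis that the instrument is correctly calibrated:
A Type I error is rejecting H₀ when H₀ is true.
Here that means pulling the instrument for recalibration when actually the instrument is correctly calibrated.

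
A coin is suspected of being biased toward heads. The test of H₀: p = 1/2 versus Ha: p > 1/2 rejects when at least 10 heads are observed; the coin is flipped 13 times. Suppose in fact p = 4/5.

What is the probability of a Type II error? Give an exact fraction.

Under the alternative p = 4/5, S ~ Binomial(13, 4/5); β is the probability the test does not reject, P(S < 10).
Adding the binomial probabilities P(S=0)+…+P(S=9) at p = 4/5 gives 61688401/244140625.

61688401/244140625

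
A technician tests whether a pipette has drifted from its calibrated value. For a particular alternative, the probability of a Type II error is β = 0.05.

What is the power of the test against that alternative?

Power = 1 − β = 1 − 0.05 = 0.95.

0.95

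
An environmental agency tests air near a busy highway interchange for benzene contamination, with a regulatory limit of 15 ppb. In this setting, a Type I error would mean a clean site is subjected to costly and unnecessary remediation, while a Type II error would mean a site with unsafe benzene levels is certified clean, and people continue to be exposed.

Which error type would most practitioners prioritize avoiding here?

The Type II consequence (a site with unsafe benzene levels is certified clean, and people continue to be exposed) is more severe than the Type I consequence (a clean site is subjected to costly and unnecessary remediation).

Type II error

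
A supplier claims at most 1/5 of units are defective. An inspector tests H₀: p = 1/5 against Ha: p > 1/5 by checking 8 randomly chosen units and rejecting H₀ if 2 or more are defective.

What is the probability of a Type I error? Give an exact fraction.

194017/390625

α = P(reject H₀ | H₀ true) = P(X ≥ 2 | p = 1/5), X ~ Binomial(8, 1/5).
Computing the lower-tail complement: 1 − 196608/390625 = 194017/390625.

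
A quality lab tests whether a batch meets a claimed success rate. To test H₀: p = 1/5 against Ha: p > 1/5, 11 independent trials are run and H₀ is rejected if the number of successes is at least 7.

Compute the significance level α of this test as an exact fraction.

The Type I error probability is α = P(Y ≥ 7) computed under H₀, where Y ~ Binomial(11, 1/5).
Adding the binomial terms for j = 7 through 11 with p = 1/5 yields 19193/9765625.

19193/9765625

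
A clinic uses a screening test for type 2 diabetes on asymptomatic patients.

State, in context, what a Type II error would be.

With the conventional null hypothesis that the patient does not have type 2 diabetes:
A Type II error is failing to reject H₀ when H₀ is false.
Here that means clearing the patient as negative when actually the patient has type 2 diabetes.

A Type II error would mean concluding that the patient does not have type 2 diabetes (or at least failing to establish that the patient has type 2 diabetes) when in fact the patient has type 2 diabetes.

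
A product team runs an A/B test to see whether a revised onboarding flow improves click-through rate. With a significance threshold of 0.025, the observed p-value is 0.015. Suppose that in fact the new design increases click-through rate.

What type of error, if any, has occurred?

The conventional null hypothesis is that the new design has no effect on click-through rate.
Since p = 0.015 < α = 0.025, H₀ is rejected.
H₀ is false (actually the new design increases click-through rate).
The decision matches the true state — no error.

No error — this is a correct decision.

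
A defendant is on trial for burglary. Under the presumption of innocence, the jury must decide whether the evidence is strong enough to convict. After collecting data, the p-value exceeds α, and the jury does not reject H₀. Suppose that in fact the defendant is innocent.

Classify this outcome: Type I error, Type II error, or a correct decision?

The conventional null hypothesis here is that the defendant is innocent.
The test retained a true H₀ — the decision matches the true state.

No error (correct decision).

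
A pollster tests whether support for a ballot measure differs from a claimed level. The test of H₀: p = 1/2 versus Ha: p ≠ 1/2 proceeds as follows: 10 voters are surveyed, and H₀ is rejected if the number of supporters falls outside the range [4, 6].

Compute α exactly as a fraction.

11/32

α = P(Y ≤ 3 or Y ≥ 7 | p = 1/2), Y ~ Binomial(10, 1/2).
By symmetry, α = 2·P(Y ≤ 3) = 2·(1 + 10 + 45 + 120)/1024 = 352/1024 = 11/32.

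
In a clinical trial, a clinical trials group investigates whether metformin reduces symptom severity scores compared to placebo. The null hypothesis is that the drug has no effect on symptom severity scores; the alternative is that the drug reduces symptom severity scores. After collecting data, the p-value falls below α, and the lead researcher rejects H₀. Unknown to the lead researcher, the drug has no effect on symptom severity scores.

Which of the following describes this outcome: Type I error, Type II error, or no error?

H₀ was rejected, but H₀ is actually true.
Rejecting a true null hypothesis is a Type I error (false positive).

Type I error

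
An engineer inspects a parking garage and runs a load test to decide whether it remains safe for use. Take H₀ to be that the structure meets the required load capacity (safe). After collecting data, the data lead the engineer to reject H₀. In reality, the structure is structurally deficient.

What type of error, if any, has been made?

Neither — the decision is correct.

The test rejected a false H₀ — the decision matches the true state.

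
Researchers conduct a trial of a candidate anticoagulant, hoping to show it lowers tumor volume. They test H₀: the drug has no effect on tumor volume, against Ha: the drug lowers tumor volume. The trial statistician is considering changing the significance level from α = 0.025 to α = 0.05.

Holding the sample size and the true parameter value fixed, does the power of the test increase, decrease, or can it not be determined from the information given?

Relaxing α lowers the evidence threshold; under Ha, outcomes that previously fell short now trigger rejection.
Since power = 1 − β and β decreases, power increases.

It increases.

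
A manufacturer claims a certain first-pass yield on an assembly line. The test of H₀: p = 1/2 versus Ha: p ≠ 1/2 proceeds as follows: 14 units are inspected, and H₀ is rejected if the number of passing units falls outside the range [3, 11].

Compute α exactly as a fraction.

53/4096

The significance level is the null-hypothesis probability of the rejection region {≤2} ∪ {≥12}.
The two tails are symmetric, so α = 2·(1 + 14 + 91)/2^14 = 212/16384 = 53/4096.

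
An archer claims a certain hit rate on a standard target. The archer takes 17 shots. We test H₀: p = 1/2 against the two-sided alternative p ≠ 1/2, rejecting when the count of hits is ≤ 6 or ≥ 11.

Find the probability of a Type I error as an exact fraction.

α = P(S ≤ 6 or S ≥ 11 | p = 1/2), S ~ Binomial(17, 1/2).
The two tails are symmetric, so α = 2·(1 + 17 + 136 + 680 + 2380 + 6188 + 12376)/2^17 = 43556/131072 = 10889/32768.

10889/32768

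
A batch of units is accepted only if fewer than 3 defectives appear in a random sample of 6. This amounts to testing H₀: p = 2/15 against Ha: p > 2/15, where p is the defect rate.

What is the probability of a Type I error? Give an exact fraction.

The significance level is the probability, assuming p = 2/15, of seeing 3 or more defectives in 6 draws.
Via the complement, α = 1 − Σ_{j=0}^{2} C(6,j)(2/15)^j(13/15)^{6-j} = 78928/2278125.

78928/2278125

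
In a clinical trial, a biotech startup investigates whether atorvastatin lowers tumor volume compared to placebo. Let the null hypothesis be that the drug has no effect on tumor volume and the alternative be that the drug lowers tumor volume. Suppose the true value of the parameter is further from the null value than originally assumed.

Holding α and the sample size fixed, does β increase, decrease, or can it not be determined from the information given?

It decreases.

The further the true parameter sits from the null value, the more of the Ha sampling distribution falls in the rejection region.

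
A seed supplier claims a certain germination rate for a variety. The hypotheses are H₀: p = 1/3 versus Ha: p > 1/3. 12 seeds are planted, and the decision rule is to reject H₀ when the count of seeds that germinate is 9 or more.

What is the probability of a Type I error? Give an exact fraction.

683/177147

Under H₀, S ~ Binomial(12, 1/3), and α = P(S ≥ 9).
P(S ≥ 9) = Σ_{j=9}^{12} C(12,j)·(1/3)^j·(2/3)^{12-j} = 683/177147.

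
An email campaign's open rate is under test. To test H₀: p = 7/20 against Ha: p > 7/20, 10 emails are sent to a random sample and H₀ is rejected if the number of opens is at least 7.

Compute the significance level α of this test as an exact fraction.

Under H₀, X ~ Binomial(10, 7/20), and α = P(X ≥ 7).
P(X ≥ 7) = Σ_{j=7}^{10} C(10,j)·(7/20)^j·(13/20)^{10-j} = 66622158071/2560000000000.

66622158071/2560000000000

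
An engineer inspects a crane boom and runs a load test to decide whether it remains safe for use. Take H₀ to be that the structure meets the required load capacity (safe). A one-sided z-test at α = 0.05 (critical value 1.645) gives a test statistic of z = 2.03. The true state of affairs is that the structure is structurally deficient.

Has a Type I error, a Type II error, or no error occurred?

No error — this is a correct decision.

Since z = 2.03 > z* = 1.645, H₀ is rejected.
H₀ is false (actually the structure is structurally deficient).
The decision matches the true state — no error.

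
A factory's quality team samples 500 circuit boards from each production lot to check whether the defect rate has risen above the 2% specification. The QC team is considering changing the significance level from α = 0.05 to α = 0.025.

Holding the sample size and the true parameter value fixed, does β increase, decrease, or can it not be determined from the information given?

It increases.

Lowering α raises the bar for rejection; under Ha, the test now fails to reject on outcomes it previously would have rejected.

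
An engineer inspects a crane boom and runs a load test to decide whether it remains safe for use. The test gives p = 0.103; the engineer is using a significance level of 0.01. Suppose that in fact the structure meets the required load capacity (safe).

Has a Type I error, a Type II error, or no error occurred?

The conventional null hypothesis is that the structure meets the required load capacity (safe).
Since p = 0.103 ≥ α = 0.01, H₀ is not rejected.
H₀ is true (actually the structure meets the required load capacity (safe)).
The decision matches the true state — no error.

No error — this is a correct decision.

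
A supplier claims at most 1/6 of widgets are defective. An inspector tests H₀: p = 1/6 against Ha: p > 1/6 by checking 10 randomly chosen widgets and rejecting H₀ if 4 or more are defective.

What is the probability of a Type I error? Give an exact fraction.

α = P(reject H₀ | H₀ true) = P(Y ≥ 4 | p = 1/6), Y ~ Binomial(10, 1/6).
α = 1 − P(Y ≤ 3) = 1 − 390625/419904 = 29279/419904.

29279/419904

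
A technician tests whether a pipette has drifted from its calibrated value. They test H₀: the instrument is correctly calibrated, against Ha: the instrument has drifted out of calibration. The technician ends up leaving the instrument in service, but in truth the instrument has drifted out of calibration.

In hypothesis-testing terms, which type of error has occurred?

Type II error

'Leaving the instrument in service' corresponds to failing to reject H₀.
H₀ was not rejected but H₀ is false — a Type II error (false negative).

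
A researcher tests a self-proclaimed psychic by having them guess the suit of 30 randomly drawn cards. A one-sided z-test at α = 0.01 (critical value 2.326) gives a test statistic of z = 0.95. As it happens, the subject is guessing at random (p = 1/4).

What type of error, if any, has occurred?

The conventional null hypothesis is that the subject is guessing at random (p = 1/4).
Since z = 0.95 ≤ z* = 2.326, H₀ is not rejected.
H₀ is true (actually the subject is guessing at random (p = 1/4)).
The decision matches the true state — no error.

No error — this is a correct decision.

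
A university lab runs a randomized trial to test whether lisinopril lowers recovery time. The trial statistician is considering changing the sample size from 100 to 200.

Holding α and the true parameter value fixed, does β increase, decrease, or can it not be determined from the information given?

It decreases.

A larger sample reduces the standard error, pulling the sampling distribution under Ha further from the non-rejection region.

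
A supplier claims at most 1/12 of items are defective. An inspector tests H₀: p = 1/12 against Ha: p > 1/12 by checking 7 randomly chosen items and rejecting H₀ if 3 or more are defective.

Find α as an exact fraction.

α = P(reject H₀ | H₀ true) = P(X ≥ 3 | p = 1/12), X ~ Binomial(7, 1/12).
α = 1 − P(X ≤ 2) = 1 − 11756723/11943936 = 187213/11943936.

187213/11943936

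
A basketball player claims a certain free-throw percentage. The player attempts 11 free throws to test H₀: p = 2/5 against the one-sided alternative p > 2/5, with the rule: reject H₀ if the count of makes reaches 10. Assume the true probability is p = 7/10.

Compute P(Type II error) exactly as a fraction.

2217524751/2500000000

A Type II error is failing to reject when Ha holds: with p = 7/10, β = P(S ≤ 9).
Adding the binomial probabilities P(S=0)+…+P(S=9) at p = 7/10 gives 2217524751/2500000000.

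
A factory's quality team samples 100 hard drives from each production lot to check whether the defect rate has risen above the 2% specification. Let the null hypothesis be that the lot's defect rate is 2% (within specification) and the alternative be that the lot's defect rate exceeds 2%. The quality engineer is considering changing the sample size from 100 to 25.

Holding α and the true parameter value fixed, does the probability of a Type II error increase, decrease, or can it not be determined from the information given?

It increases.

A smaller sample increases the standard error, so the sampling distributions under H₀ and Ha overlap more.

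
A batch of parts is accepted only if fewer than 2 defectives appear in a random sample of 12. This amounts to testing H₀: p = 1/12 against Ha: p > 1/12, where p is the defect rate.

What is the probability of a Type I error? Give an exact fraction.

α = P(reject H₀ | H₀ true) = P(S ≥ 2 | p = 1/12), S ~ Binomial(12, 1/12).
Via the complement, α = 1 − Σ_{j=0}^{1} C(12,j)(1/12)^j(11/12)^{12-j} = 2353932024203/8916100448256.

2353932024203/8916100448256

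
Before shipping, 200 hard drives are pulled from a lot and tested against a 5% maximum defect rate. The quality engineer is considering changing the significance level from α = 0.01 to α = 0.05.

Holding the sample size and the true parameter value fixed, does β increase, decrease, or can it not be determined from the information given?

Relaxing α lowers the evidence threshold; under Ha, outcomes that previously fell short now trigger rejection.

It decreases.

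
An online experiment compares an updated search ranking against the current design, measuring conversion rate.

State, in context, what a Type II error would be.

A Type II error would mean concluding that the new design has no effect on conversion rate (or at least failing to establish that the new design increases conversion rate) when in fact the new design increases conversion rate.

With the conventional null hypothesis that the new design has no effect on conversion rate:
A Type II error is failing to reject H₀ when H₀ is false.
Here that means keeping the current design when actually the new design increases conversion rate.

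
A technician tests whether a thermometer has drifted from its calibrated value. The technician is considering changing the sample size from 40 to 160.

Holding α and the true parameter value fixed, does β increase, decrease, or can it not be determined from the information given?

A larger sample reduces the standard error, pulling the sampling distribution under Ha further from the non-rejection region.

It decreases.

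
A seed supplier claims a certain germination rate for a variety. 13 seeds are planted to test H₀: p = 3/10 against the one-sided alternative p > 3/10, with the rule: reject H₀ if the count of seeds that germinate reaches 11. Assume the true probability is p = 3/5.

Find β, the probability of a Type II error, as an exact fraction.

β = P(fail to reject H₀ | Ha true) = P(Y ≤ 10 | p = 3/5), Y ~ Binomial(13, 3/5).
Summing C(13,j)·(3/5)^j·(2/5)^{13-j} for j = 0..10 gives 1150021472/1220703125.

1150021472/1220703125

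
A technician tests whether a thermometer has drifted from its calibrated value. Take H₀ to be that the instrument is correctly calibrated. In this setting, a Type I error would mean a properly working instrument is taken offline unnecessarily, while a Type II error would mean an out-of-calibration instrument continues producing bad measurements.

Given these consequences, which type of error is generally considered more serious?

The Type II consequence (an out-of-calibration instrument continues producing bad measurements) is more severe than the Type I consequence (a properly working instrument is taken offline unnecessarily).

Type II error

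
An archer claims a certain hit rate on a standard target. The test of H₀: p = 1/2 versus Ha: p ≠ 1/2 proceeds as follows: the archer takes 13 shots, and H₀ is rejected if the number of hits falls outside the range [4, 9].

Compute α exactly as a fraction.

Under H₀, Y ~ Binomial(13, 1/2); α is the probability of landing in either tail, P(Y ≤ 3) + P(Y ≥ 10).
Each tail has probability (1 + 13 + 78 + 286)/8192; doubling gives α = 756/8192 = 189/2048.

189/2048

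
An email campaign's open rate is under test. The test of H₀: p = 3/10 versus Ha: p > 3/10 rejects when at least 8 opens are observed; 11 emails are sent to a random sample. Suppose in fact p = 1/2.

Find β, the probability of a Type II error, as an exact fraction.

227/256

A Type II error is failing to reject when Ha holds: with p = 1/2, β = P(K ≤ 7).
Equivalently, β = 1 − P(K ≥ 8) = 227/256.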